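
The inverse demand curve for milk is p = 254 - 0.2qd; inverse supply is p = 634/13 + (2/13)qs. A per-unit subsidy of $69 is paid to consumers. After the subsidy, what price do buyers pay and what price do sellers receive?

Pre-subsidy: 254 - 0.2q = 634/13 + (2/13)q gives q* = 580 and p* = 138.
With the rebate, buyers effectively pay pb = ps − 69, where ps is the price sellers receive.
On the curves, pb = 254 - 0.2q and ps = 634/13 + (2/13)q; the wedge ps − pb = 69 gives 634/13 + (2/13)q − (254 - 0.2q) = 69, so q' = 775.
Then pb = 254 − 0.2·775 = 99 and ps = 634/13 + (2/13)·775 = 168.

Buyers pay $99; sellers receive $168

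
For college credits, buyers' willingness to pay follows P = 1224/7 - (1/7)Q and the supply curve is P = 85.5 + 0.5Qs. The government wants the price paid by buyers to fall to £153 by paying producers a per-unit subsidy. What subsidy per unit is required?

At a buyer price of 153, quantity demanded is 1224 − 7·153 = 153.
Sellers supply 153 only when they receive Ps = 85.5 + 0.5·153 = 162.
s = Ps − Pb = 162 − 153 = 9.

Required subsidy s = £9 per unit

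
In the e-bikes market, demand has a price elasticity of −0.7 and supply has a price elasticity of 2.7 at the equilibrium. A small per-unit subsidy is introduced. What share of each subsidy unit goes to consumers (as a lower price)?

For a small subsidy around the equilibrium, the benefit split depends on the relative slopes, which at a point are proportional to the elasticities.
Buyer share = εs/(εs + |εd|) = 2.7/(2.7 + 0.7) = 27/34; seller share = |εd|/(εs + |εd|) = 7/34.

Consumer share = 27/34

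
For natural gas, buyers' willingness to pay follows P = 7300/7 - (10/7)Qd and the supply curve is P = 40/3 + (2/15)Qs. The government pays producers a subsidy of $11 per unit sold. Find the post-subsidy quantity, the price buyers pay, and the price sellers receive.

Q' = 109255/164; buyers pay 7475/82; sellers receive 8377/82

Pre-subsidy: 7300/7 - (10/7)Q = 40/3 + (2/15)Q gives Q* = 27025/41 and P* = 4150/41.
With the subsidy, sellers receive Ps = Pb + 11 for each unit, where Pb is the price buyers pay.
On the curves, Pb = 7300/7 - (10/7)Q and Ps = 40/3 + (2/15)Q; the wedge Ps − Pb = 11 gives 40/3 + (2/15)Q − (7300/7 - (10/7)Q) = 11, so Q' = 109255/164.
Then Pb = 7300/7 − (10/7)·(109255/164) = 7475/82 and Ps = 40/3 + (2/15)·(109255/164) = 8377/82.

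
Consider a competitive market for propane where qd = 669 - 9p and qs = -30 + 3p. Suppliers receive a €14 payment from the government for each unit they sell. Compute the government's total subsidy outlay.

Pre-subsidy: 669 - 9p = -30 + 3p gives p* = 58.25, q* = 144.75.
With the subsidy, sellers receive ps = pb + 14 for each unit, where pb is the price buyers pay.
Supply in terms of pb becomes qs = -30 + 3(pb + 14) = 12 + 3pb. Setting this equal to demand: 669 - 9pb = 12 + 3pb, so pb = 54.75.
Sellers receive ps = 54.75 + 14 = 68.75; q' = 669 − 9·54.75 = 176.25.
Government outlay = subsidy × quantity = 14 × 176.25 = 2467.5.

Government cost = €2467.5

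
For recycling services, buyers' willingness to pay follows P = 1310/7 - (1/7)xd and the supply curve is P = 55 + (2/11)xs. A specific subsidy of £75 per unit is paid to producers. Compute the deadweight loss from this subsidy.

Deadweight loss = £8662.5

Pre-subsidy: 1310/7 - (1/7)x = 55 + (2/11)x gives x* = 407 and P* = 129.
With the subsidy, sellers receive Ps = Pb + 75 for each unit, where Pb is the price buyers pay.
On the curves, Pb = 1310/7 - (1/7)x and Ps = 55 + (2/11)x; the wedge Ps − Pb = 75 gives 55 + (2/11)x − (1310/7 - (1/7)x) = 75, so x' = 638.
Then Pb = 1310/7 − (1/7)·638 = 96 and Ps = 55 + (2/11)·638 = 171.
The subsidy expands output by 638 − 407 = 231 past the efficient level; on those units the gap between marginal cost and willingness to pay runs from 0 up to 75.
DWL = ½ × 75 × 231 = 8662.5.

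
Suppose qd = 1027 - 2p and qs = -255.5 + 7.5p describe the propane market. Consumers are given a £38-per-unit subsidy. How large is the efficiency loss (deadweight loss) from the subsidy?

Pre-subsidy: 1027 - 2p = -255.5 + 7.5p gives p* = 135, q* = 757.
With the rebate, buyers effectively pay pb = ps − 38, where ps is the price sellers receive.
Demand in terms of ps becomes qd = 1027 − 2(ps − 38) = 1103 - 2ps. Setting this equal to supply: 1103 - 2ps = -255.5 + 7.5ps, so ps = 143.
Buyers pay pb = 143 − 38 = 105; q' = -255.5 + 7.5·143 = 817.
The subsidy expands output by 817 − 757 = 60 past the efficient level; on those units the gap between marginal cost and willingness to pay runs from 0 up to 38.
DWL = ½ × 38 × 60 = 1140.

Deadweight loss = £1140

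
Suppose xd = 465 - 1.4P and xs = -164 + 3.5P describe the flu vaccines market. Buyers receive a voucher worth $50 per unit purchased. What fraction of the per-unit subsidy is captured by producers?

Pre-subsidy: 465 - 1.4P = -164 + 3.5P gives P* = 6290/49, x* = 1997/7.
With the rebate, buyers effectively pay Pb = Ps − 50, where Ps is the price sellers receive.
Demand in terms of Ps becomes xd = 465 − 1.4(Ps − 50) = 535 - 1.4Ps. Setting this equal to supply: 535 - 1.4Ps = -164 + 3.5Ps, so Ps = 6990/49.
Buyers pay Pb = 6990/49 − 50 = 4540/49; x' = -164 + 3.5·(6990/49) = 2347/7.
Buyers' price falls by P* − Pb = 6290/49 − 4540/49 = 250/7; sellers' price rises by Ps − P* = 6990/49 − 6290/49 = 100/7.
So producers capture (100/7)/50 = 2/7 of each unit of subsidy.

Producer share = 2/7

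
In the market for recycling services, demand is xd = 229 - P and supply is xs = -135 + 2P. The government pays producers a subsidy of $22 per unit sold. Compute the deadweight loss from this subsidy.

Pre-subsidy: 229 - P = -135 + 2P gives P* = 364/3, x* = 323/3.
With the subsidy, sellers receive Ps = Pb + 22 for each unit, where Pb is the price buyers pay.
Supply in terms of Pb becomes xs = -135 + 2(Pb + 22) = -91 + 2Pb. Setting this equal to demand: 229 - Pb = -91 + 2Pb, so Pb = 320/3.
Sellers receive Ps = 320/3 + 22 = 386/3; x' = 229 − 1·(320/3) = 367/3.
The subsidy expands output by 367/3 − 323/3 = 44/3 past the efficient level; on those units the gap between marginal cost and willingness to pay runs from 0 up to 22.
DWL = ½ × 22 × 44/3 = 484/3.

Deadweight loss = 484/3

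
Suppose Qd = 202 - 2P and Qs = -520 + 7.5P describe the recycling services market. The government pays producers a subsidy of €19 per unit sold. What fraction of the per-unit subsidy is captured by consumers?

Consumer share = 15/19

Pre-subsidy: 202 - 2P = -520 + 7.5P gives P* = 76, Q* = 50.
With the subsidy, sellers receive Ps = Pb + 19 for each unit, where Pb is the price buyers pay.
Supply in terms of Pb becomes Qs = -520 + 7.5(Pb + 19) = -377.5 + 7.5Pb. Setting this equal to demand: 202 - 2Pb = -377.5 + 7.5Pb, so Pb = 61.
Sellers receive Ps = 61 + 19 = 80; Q' = 202 − 2·61 = 80.
Buyers' price falls by P* − Pb = 76 − 61 = 15; sellers' price rises by Ps − P* = 80 − 76 = 4.
So consumers capture 15/19 = 15/19 of each unit of subsidy.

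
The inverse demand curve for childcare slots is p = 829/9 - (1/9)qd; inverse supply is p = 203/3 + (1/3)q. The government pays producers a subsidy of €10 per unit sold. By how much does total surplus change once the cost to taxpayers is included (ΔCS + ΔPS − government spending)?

Net change in total surplus = -€112.5

Pre-subsidy: 829/9 - (1/9)q = 203/3 + (1/3)q gives q* = 55 and p* = 86.
With the subsidy, sellers receive ps = pb + 10 for each unit, where pb is the price buyers pay.
On the curves, pb = 829/9 - (1/9)q and ps = 203/3 + (1/3)q; the wedge ps − pb = 10 gives 203/3 + (1/3)q − (829/9 - (1/9)q) = 10, so q' = 77.5.
Then pb = 829/9 − (1/9)·77.5 = 83.5 and ps = 203/3 + (1/3)·77.5 = 93.5.
ΔCS = ½(55 + 77.5)(86 − 83.5) = 165.625; ΔPS = ½(55 + 77.5)(93.5 − 86) = 496.875.
Government spending = 10 × 77.5 = 775.
Net change = 165.625 + 496.875 − 775 = -112.5. The loss equals the DWL triangle ½·10·22.5.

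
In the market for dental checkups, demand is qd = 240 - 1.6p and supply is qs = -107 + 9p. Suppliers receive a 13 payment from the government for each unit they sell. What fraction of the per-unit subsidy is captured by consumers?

Consumer share = 45/53

Pre-subsidy: 240 - 1.6p = -107 + 9p gives p* = 1735/53, q* = 9944/53.
With the subsidy, sellers receive ps = pb + 13 for each unit, where pb is the price buyers pay.
Supply in terms of pb becomes qs = -107 + 9(pb + 13) = 10 + 9pb. Setting this equal to demand: 240 - 1.6pb = 10 + 9pb, so pb = 1150/53.
Sellers receive ps = 1150/53 + 13 = 1839/53; q' = 240 − 1.6·(1150/53) = 10880/53.
Buyers' price falls by p* − pb = 1735/53 − 1150/53 = 585/53; sellers' price rises by ps − p* = 1839/53 − 1735/53 = 104/53.
So consumers capture (585/53)/13 = 45/53 of each unit of subsidy.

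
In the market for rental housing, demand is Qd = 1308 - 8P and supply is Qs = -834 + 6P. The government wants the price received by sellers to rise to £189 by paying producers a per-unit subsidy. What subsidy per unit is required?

At a seller price of 189, quantity supplied is -834 + 6·189 = 300.
Buyers absorb 300 only when they pay Pb with 1308 − 8·Pb = 300, i.e. Pb = 126.
s = Ps − Pb = 189 − 126 = 63.

Required subsidy s = £63 per unit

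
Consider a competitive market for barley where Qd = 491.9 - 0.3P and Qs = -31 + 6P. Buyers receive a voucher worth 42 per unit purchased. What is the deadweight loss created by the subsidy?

Deadweight loss = 252

Pre-subsidy: 491.9 - 0.3P = -31 + 6P gives P* = 83, Q* = 467.
With the rebate, buyers effectively pay Pb = Ps − 42, where Ps is the price sellers receive.
Demand in terms of Ps becomes Qd = 491.9 − 0.3(Ps − 42) = 504.5 - 0.3Ps. Setting this equal to supply: 504.5 - 0.3Ps = -31 + 6Ps, so Ps = 85.
Buyers pay Pb = 85 − 42 = 43; Q' = -31 + 6·85 = 479.
The subsidy expands output by 479 − 467 = 12 past the efficient level; on those units the gap between marginal cost and willingness to pay runs from 0 up to 42.
DWL = ½ × 42 × 12 = 252.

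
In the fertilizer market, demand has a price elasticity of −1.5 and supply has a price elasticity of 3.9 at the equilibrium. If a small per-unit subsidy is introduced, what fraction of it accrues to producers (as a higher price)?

For a small subsidy around the equilibrium, the benefit split depends on the relative slopes, which at a point are proportional to the elasticities.
Buyer share = εs/(εs + |εd|) = 3.9/(3.9 + 1.5) = 13/18; seller share = |εd|/(εs + |εd|) = 5/18.
So producers capture 5/18 of the subsidy.

Producer share = 5/18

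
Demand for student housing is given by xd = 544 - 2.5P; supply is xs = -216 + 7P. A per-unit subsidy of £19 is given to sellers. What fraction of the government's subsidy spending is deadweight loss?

Pre-subsidy: 544 - 2.5P = -216 + 7P gives P* = 80, x* = 344.
With the subsidy, sellers receive Ps = Pb + 19 for each unit, where Pb is the price buyers pay.
Supply in terms of Pb becomes xs = -216 + 7(Pb + 19) = -83 + 7Pb. Setting this equal to demand: 544 - 2.5Pb = -83 + 7Pb, so Pb = 66.
Sellers receive Ps = 66 + 19 = 85; x' = 544 − 2.5·66 = 379.
ΔCS = ½(344 + 379)(80 − 66) = 5061; ΔPS = ½(344 + 379)(85 − 80) = 1807.5.
Government spending = 19 × 379 = 7201.
DWL = ½ × 19 × (379 − 344) = 332.5; fraction = 332.5 / 7201 = 35/758.

DWL / government spending = 35/758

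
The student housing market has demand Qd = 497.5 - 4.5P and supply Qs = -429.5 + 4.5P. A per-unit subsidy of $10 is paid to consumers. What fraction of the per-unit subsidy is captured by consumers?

Consumer share = 0.5

Pre-subsidy: 497.5 - 4.5P = -429.5 + 4.5P gives P* = 103, Q* = 34.
With the rebate, buyers effectively pay Pb = Ps − 10, where Ps is the price sellers receive.
Demand in terms of Ps becomes Qd = 497.5 − 4.5(Ps − 10) = 542.5 - 4.5Ps. Setting this equal to supply: 542.5 - 4.5Ps = -429.5 + 4.5Ps, so Ps = 108.
Buyers pay Pb = 108 − 10 = 98; Q' = -429.5 + 4.5·108 = 56.5.
Buyers' price falls by P* − Pb = 103 − 98 = 5; sellers' price rises by Ps − P* = 108 − 103 = 5.
So consumers capture 5/10 = 0.5 of each unit of subsidy.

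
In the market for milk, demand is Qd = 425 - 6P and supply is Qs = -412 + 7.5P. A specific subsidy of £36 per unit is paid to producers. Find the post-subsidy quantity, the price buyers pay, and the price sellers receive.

Q' = 173; buyers pay £42; sellers receive £78

Pre-subsidy: 425 - 6P = -412 + 7.5P gives P* = 62, Q* = 53.
With the subsidy, sellers receive Ps = Pb + 36 for each unit, where Pb is the price buyers pay.
Supply in terms of Pb becomes Qs = -412 + 7.5(Pb + 36) = -142 + 7.5Pb. Setting this equal to demand: 425 - 6Pb = -142 + 7.5Pb, so Pb = 42.
Sellers receive Ps = 42 + 36 = 78; Q' = 425 − 6·42 = 173.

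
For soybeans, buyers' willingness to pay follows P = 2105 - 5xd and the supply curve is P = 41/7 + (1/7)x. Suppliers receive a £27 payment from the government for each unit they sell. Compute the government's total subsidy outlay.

Pre-subsidy: 2105 - 5x = 41/7 + (1/7)x gives x* = 2449/6 and P* = 385/6.
With the subsidy, sellers receive Ps = Pb + 27 for each unit, where Pb is the price buyers pay.
On the curves, Pb = 2105 - 5x and Ps = 41/7 + (1/7)x; the wedge Ps − Pb = 27 gives 41/7 + (1/7)x − (2105 - 5x) = 27, so x' = 4961/12.
Then Pb = 2105 − 5·(4961/12) = 455/12 and Ps = 41/7 + (1/7)·(4961/12) = 779/12.
Government outlay = subsidy × quantity = 27 × 4961/12 = 11162.25.

Government cost = £11162.25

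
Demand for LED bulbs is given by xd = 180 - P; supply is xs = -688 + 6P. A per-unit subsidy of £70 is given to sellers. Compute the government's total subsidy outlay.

Pre-subsidy: 180 - P = -688 + 6P gives P* = 124, x* = 56.
With the subsidy, sellers receive Ps = Pb + 70 for each unit, where Pb is the price buyers pay.
Supply in terms of Pb becomes xs = -688 + 6(Pb + 70) = -268 + 6Pb. Setting this equal to demand: 180 - Pb = -268 + 6Pb, so Pb = 64.
Sellers receive Ps = 64 + 70 = 134; x' = 180 − 1·64 = 116.
Government outlay = subsidy × quantity = 70 × 116 = 8120.

Government cost = £8120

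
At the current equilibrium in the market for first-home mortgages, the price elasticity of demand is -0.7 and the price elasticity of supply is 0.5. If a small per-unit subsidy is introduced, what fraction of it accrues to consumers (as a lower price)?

For a small subsidy around the equilibrium, the benefit split depends on the relative slopes, which at a point are proportional to the elasticities.
Buyer share = εs/(εs + |εd|) = 0.5/(0.5 + 0.7) = 5/12; seller share = |εd|/(εs + |εd|) = 7/12.

Consumer share = 5/12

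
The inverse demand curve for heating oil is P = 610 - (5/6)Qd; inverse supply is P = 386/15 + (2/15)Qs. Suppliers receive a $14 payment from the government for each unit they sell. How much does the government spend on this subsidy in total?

Government cost = 251272/29

Pre-subsidy: 610 - (5/6)Q = 386/15 + (2/15)Q gives Q* = 17528/29 and P* = 9250/87.
With the subsidy, sellers receive Ps = Pb + 14 for each unit, where Pb is the price buyers pay.
On the curves, Pb = 610 - (5/6)Q and Ps = 386/15 + (2/15)Q; the wedge Ps − Pb = 14 gives 386/15 + (2/15)Q − (610 - (5/6)Q) = 14, so Q' = 17948/29.
Then Pb = 610 − (5/6)·(17948/29) = 8200/87 and Ps = 386/15 + (2/15)·(17948/29) = 9418/87.
Government outlay = subsidy × quantity = 14 × 17948/29 = 251272/29.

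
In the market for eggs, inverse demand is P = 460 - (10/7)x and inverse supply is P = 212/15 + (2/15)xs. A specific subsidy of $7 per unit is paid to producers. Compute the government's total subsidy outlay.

Pre-subsidy: 460 - (10/7)x = 212/15 + (2/15)x gives x* = 11704/41 and P* = 2140/41.
With the subsidy, sellers receive Ps = Pb + 7 for each unit, where Pb is the price buyers pay.
On the curves, Pb = 460 - (10/7)x and Ps = 212/15 + (2/15)x; the wedge Ps − Pb = 7 gives 212/15 + (2/15)x − (460 - (10/7)x) = 7, so x' = 47551/164.
Then Pb = 460 − (10/7)·(47551/164) = 3755/82 and Ps = 212/15 + (2/15)·(47551/164) = 4329/82.
Government outlay = subsidy × quantity = 7 × 47551/164 = 332857/164.

Government cost = 332857/164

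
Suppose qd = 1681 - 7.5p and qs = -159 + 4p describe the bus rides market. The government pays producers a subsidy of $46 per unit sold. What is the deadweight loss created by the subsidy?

Pre-subsidy: 1681 - 7.5p = -159 + 4p gives p* = 160, q* = 481.
With the subsidy, sellers receive ps = pb + 46 for each unit, where pb is the price buyers pay.
Supply in terms of pb becomes qs = -159 + 4(pb + 46) = 25 + 4pb. Setting this equal to demand: 1681 - 7.5pb = 25 + 4pb, so pb = 144.
Sellers receive ps = 144 + 46 = 190; q' = 1681 − 7.5·144 = 601.
The subsidy expands output by 601 − 481 = 120 past the efficient level; on those units the gap between marginal cost and willingness to pay runs from 0 up to 46.
DWL = ½ × 46 × 120 = 2760.

Deadweight loss = $2760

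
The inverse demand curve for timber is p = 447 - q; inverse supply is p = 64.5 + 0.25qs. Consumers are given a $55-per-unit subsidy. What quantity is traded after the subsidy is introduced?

Pre-subsidy: 447 - q = 64.5 + 0.25q gives q* = 306 and p* = 141.
With the rebate, buyers effectively pay pb = ps − 55, where ps is the price sellers receive.
On the curves, pb = 447 - q and ps = 64.5 + 0.25q; the wedge ps − pb = 55 gives 64.5 + 0.25q − (447 - q) = 55, so q' = 350.
Then pb = 447 − 1·350 = 97 and ps = 64.5 + 0.25·350 = 152.

q' = 350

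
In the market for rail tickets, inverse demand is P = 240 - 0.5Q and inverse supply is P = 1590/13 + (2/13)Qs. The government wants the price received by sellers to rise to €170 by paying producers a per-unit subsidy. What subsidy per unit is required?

At a seller price of 170, quantity supplied is -795 + 6.5·170 = 310.
Buyers absorb 310 only when they pay Pb = 240 − 0.5·310 = 85.
s = Ps − Pb = 170 − 85 = 85.

Required subsidy s = €85 per unit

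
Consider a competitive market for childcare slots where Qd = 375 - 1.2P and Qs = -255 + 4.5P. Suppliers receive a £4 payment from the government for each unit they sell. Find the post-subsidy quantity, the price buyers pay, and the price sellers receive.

Pre-subsidy: 375 - 1.2P = -255 + 4.5P gives P* = 2100/19, Q* = 4605/19.
With the subsidy, sellers receive Ps = Pb + 4 for each unit, where Pb is the price buyers pay.
Supply in terms of Pb becomes Qs = -255 + 4.5(Pb + 4) = -237 + 4.5Pb. Setting this equal to demand: 375 - 1.2Pb = -237 + 4.5Pb, so Pb = 2040/19.
Sellers receive Ps = 2040/19 + 4 = 2116/19; Q' = 375 − 1.2·(2040/19) = 4677/19.

Q' = 4677/19; buyers pay 2040/19; sellers receive 2116/19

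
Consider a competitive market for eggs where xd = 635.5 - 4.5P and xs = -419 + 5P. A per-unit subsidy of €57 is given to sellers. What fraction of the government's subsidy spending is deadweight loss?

Pre-subsidy: 635.5 - 4.5P = -419 + 5P gives P* = 111, x* = 136.
With the subsidy, sellers receive Ps = Pb + 57 for each unit, where Pb is the price buyers pay.
Supply in terms of Pb becomes xs = -419 + 5(Pb + 57) = -134 + 5Pb. Setting this equal to demand: 635.5 - 4.5Pb = -134 + 5Pb, so Pb = 81.
Sellers receive Ps = 81 + 57 = 138; x' = 635.5 − 4.5·81 = 271.
ΔCS = ½(136 + 271)(111 − 81) = 6105; ΔPS = ½(136 + 271)(138 − 111) = 5494.5.
Government spending = 57 × 271 = 15447.
DWL = ½ × 57 × (271 − 136) = 3847.5; fraction = 3847.5 / 15447 = 135/542.

DWL / government spending = 135/542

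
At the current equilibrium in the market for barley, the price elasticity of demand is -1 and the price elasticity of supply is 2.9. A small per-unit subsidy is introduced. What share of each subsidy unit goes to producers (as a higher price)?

Producer share = 10/39

For a small subsidy around the equilibrium, the benefit split depends on the relative slopes, which at a point are proportional to the elasticities.
Buyer share = εs/(εs + |εd|) = 2.9/(2.9 + 1) = 29/39; seller share = |εd|/(εs + |εd|) = 10/39.
So producers capture 10/39 of the subsidy.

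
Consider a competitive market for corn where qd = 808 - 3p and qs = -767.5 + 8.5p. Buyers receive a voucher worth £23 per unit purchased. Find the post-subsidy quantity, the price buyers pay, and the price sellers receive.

q' = 448; buyers pay £120; sellers receive £143

Pre-subsidy: 808 - 3p = -767.5 + 8.5p gives p* = 137, q* = 397.
With the rebate, buyers effectively pay pb = ps − 23, where ps is the price sellers receive.
Demand in terms of ps becomes qd = 808 − 3(ps − 23) = 877 - 3ps. Setting this equal to supply: 877 - 3ps = -767.5 + 8.5ps, so ps = 143.
Buyers pay pb = 143 − 23 = 120; q' = -767.5 + 8.5·143 = 448.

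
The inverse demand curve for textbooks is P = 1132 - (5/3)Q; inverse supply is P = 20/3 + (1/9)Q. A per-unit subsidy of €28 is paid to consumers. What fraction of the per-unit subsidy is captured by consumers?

Pre-subsidy: 1132 - (5/3)Q = 20/3 + (1/9)Q gives Q* = 633 and P* = 77.
With the rebate, buyers effectively pay Pb = Ps − 28, where Ps is the price sellers receive.
On the curves, Pb = 1132 - (5/3)Q and Ps = 20/3 + (1/9)Q; the wedge Ps − Pb = 28 gives 20/3 + (1/9)Q − (1132 - (5/3)Q) = 28, so Q' = 648.75.
Then Pb = 1132 − (5/3)·648.75 = 50.75 and Ps = 20/3 + (1/9)·648.75 = 78.75.
Buyers' price falls by P* − Pb = 77 − 50.75 = 26.25; sellers' price rises by Ps − P* = 78.75 − 77 = 1.75.
So consumers capture 26.25/28 = 0.9375 of each unit of subsidy.

Consumer share = 0.9375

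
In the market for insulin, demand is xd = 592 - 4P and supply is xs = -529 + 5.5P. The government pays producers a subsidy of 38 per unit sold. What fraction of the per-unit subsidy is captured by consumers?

Consumer share = 11/19

Pre-subsidy: 592 - 4P = -529 + 5.5P gives P* = 118, x* = 120.
With the subsidy, sellers receive Ps = Pb + 38 for each unit, where Pb is the price buyers pay.
Supply in terms of Pb becomes xs = -529 + 5.5(Pb + 38) = -320 + 5.5Pb. Setting this equal to demand: 592 - 4Pb = -320 + 5.5Pb, so Pb = 96.
Sellers receive Ps = 96 + 38 = 134; x' = 592 − 4·96 = 208.
Buyers' price falls by P* − Pb = 118 − 96 = 22; sellers' price rises by Ps − P* = 134 − 118 = 16.
So consumers capture 22/38 = 11/19 of each unit of subsidy.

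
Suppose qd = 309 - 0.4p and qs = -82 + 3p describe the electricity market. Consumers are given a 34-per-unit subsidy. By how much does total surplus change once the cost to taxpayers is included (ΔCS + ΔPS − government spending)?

Pre-subsidy: 309 - 0.4p = -82 + 3p gives p* = 115, q* = 263.
With the rebate, buyers effectively pay pb = ps − 34, where ps is the price sellers receive.
Demand in terms of ps becomes qd = 309 − 0.4(ps − 34) = 322.6 - 0.4ps. Setting this equal to supply: 322.6 - 0.4ps = -82 + 3ps, so ps = 119.
Buyers pay pb = 119 − 34 = 85; q' = -82 + 3·119 = 275.
ΔCS = ½(263 + 275)(115 − 85) = 8070; ΔPS = ½(263 + 275)(119 − 115) = 1076.
Government spending = 34 × 275 = 9350.
Net change = 8070 + 1076 − 9350 = -204. The loss equals the DWL triangle ½·34·12.

Net change in total surplus = -204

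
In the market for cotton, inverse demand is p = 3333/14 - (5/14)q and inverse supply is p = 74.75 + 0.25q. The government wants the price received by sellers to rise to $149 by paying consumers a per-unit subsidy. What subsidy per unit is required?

Required subsidy s = $17 per unit

At a seller price of 149, quantity supplied is -299 + 4·149 = 297.
Buyers absorb 297 only when they pay pb = 3333/14 − (5/14)·297 = 132.
s = ps − pb = 149 − 132 = 17.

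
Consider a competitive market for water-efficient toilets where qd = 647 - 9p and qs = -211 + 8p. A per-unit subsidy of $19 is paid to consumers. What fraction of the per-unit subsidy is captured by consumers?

Consumer share = 8/17

Pre-subsidy: 647 - 9p = -211 + 8p gives p* = 858/17, q* = 3277/17.
With the rebate, buyers effectively pay pb = ps − 19, where ps is the price sellers receive.
Demand in terms of ps becomes qd = 647 − 9(ps − 19) = 818 - 9ps. Setting this equal to supply: 818 - 9ps = -211 + 8ps, so ps = 1029/17.
Buyers pay pb = 1029/17 − 19 = 706/17; q' = -211 + 8·(1029/17) = 4645/17.
Buyers' price falls by p* − pb = 858/17 − 706/17 = 152/17; sellers' price rises by ps − p* = 1029/17 − 858/17 = 171/17.
So consumers capture (152/17)/19 = 8/17 of each unit of subsidy.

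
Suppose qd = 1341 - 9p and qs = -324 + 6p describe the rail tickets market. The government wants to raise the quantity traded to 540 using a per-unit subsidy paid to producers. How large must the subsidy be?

Required subsidy s = 55 per unit

At q = 540, invert demand for the buyer price: pb = (1341 − 540)/9 = 89; invert supply for the seller price: ps = (540 − (-324))/6 = 144.
The subsidy must fill the gap: s = ps − pb = 144 − 89 = 55.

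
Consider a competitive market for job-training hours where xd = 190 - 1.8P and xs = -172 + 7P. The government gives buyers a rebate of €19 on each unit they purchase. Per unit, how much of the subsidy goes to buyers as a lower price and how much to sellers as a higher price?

Pre-subsidy: 190 - 1.8P = -172 + 7P gives P* = 905/22, x* = 2551/22.
With the rebate, buyers effectively pay Pb = Ps − 19, where Ps is the price sellers receive.
Demand in terms of Ps becomes xd = 190 − 1.8(Ps − 19) = 224.2 - 1.8Ps. Setting this equal to supply: 224.2 - 1.8Ps = -172 + 7Ps, so Ps = 1981/44.
Buyers pay Pb = 1981/44 − 19 = 1145/44; x' = -172 + 7·(1981/44) = 6299/44.
Buyers' price falls by P* − Pb = 905/22 − 1145/44 = 665/44; sellers' price rises by Ps − P* = 1981/44 − 905/22 = 171/44.

Buyers gain 665/44 per unit; sellers gain 171/44 per unit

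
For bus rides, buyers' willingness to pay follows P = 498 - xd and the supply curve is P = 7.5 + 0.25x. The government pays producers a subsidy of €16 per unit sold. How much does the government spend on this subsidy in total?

Pre-subsidy: 498 - x = 7.5 + 0.25x gives x* = 392.4 and P* = 105.6.
With the subsidy, sellers receive Ps = Pb + 16 for each unit, where Pb is the price buyers pay.
On the curves, Pb = 498 - x and Ps = 7.5 + 0.25x; the wedge Ps − Pb = 16 gives 7.5 + 0.25x − (498 - x) = 16, so x' = 405.2.
Then Pb = 498 − 1·405.2 = 92.8 and Ps = 7.5 + 0.25·405.2 = 108.8.
Government outlay = subsidy × quantity = 16 × 405.2 = 6483.2.

Government cost = €6483.2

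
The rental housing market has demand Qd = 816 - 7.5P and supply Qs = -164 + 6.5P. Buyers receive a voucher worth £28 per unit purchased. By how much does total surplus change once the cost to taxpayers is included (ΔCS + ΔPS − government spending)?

Net change in total surplus = -£1365

Pre-subsidy: 816 - 7.5P = -164 + 6.5P gives P* = 70, Q* = 291.
With the rebate, buyers effectively pay Pb = Ps − 28, where Ps is the price sellers receive.
Demand in terms of Ps becomes Qd = 816 − 7.5(Ps − 28) = 1026 - 7.5Ps. Setting this equal to supply: 1026 - 7.5Ps = -164 + 6.5Ps, so Ps = 85.
Buyers pay Pb = 85 − 28 = 57; Q' = -164 + 6.5·85 = 388.5.
ΔCS = ½(291 + 388.5)(70 − 57) = 4416.75; ΔPS = ½(291 + 388.5)(85 − 70) = 5096.25.
Government spending = 28 × 388.5 = 10878.
Net change = 4416.75 + 5096.25 − 10878 = -1365. The loss equals the DWL triangle ½·28·97.5.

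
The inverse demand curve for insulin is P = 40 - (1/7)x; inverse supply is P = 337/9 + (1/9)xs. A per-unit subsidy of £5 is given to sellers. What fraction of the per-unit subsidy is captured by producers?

Pre-subsidy: 40 - (1/7)x = 337/9 + (1/9)x gives x* = 10.0625 and P* = 38.5625.
With the subsidy, sellers receive Ps = Pb + 5 for each unit, where Pb is the price buyers pay.
On the curves, Pb = 40 - (1/7)x and Ps = 337/9 + (1/9)x; the wedge Ps − Pb = 5 gives 337/9 + (1/9)x − (40 - (1/7)x) = 5, so x' = 29.75.
Then Pb = 40 − (1/7)·29.75 = 35.75 and Ps = 337/9 + (1/9)·29.75 = 40.75.
Buyers' price falls by P* − Pb = 38.5625 − 35.75 = 2.8125; sellers' price rises by Ps − P* = 40.75 − 38.5625 = 2.1875.
So producers capture 2.1875/5 = 0.4375 of each unit of subsidy.

Producer share = 0.4375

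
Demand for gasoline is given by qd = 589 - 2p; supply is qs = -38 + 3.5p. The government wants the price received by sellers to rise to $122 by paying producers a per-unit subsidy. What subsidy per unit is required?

Required subsidy s = $22 per unit

At a seller price of 122, quantity supplied is -38 + 3.5·122 = 389.
Buyers absorb 389 only when they pay pb with 589 − 2·pb = 389, i.e. pb = 100.
s = ps − pb = 122 − 100 = 22.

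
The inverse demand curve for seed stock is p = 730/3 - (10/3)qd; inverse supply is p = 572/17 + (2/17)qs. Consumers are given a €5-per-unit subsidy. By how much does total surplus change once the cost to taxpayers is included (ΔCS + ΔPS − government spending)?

Pre-subsidy: 730/3 - (10/3)q = 572/17 + (2/17)q gives q* = 5347/88 and p* = 1795/44.
With the rebate, buyers effectively pay pb = ps − 5, where ps is the price sellers receive.
On the curves, pb = 730/3 - (10/3)q and ps = 572/17 + (2/17)q; the wedge ps − pb = 5 gives 572/17 + (2/17)q − (730/3 - (10/3)q) = 5, so q' = 10949/176.
Then pb = 730/3 − (10/3)·(10949/176) = 3165/88 and ps = 572/17 + (2/17)·(10949/176) = 3605/88.
ΔCS = ½(5347/88 + 10949/176)(1795/44 − 3165/88) = 9198275/30976; ΔPS = ½(5347/88 + 10949/176)(3605/88 − 1795/44) = 324645/30976.
Government spending = 5 × 10949/176 = 54745/176.
Net change = 9198275/30976 + 324645/30976 − 54745/176 = -1275/352. The loss equals the DWL triangle ½·5·255/176.

Net change in total surplus = -1275/352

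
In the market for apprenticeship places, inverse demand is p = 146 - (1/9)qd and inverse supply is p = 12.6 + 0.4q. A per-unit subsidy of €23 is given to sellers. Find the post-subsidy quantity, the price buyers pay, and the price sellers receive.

q' = 306; buyers pay €112; sellers receive €135

Pre-subsidy: 146 - (1/9)q = 12.6 + 0.4q gives q* = 261 and p* = 117.
With the subsidy, sellers receive ps = pb + 23 for each unit, where pb is the price buyers pay.
On the curves, pb = 146 - (1/9)q and ps = 12.6 + 0.4q; the wedge ps − pb = 23 gives 12.6 + 0.4q − (146 - (1/9)q) = 23, so q' = 306.
Then pb = 146 − (1/9)·306 = 112 and ps = 12.6 + 0.4·306 = 135.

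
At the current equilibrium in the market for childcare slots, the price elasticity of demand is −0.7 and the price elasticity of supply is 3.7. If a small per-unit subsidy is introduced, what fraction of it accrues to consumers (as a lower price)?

For a small subsidy around the equilibrium, the benefit split depends on the relative slopes, which at a point are proportional to the elasticities.
Buyer share = εs/(εs + |εd|) = 3.7/(3.7 + 0.7) = 37/44; seller share = |εd|/(εs + |εd|) = 7/44.

Consumer share = 37/44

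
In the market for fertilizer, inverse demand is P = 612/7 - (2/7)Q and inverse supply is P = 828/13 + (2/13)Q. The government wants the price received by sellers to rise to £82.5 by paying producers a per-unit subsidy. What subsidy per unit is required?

Required subsidy s = £30 per unit

At a seller price of 82.5, quantity supplied is -414 + 6.5·82.5 = 122.25.
Buyers absorb 122.25 only when they pay Pb = 612/7 − (2/7)·122.25 = 52.5.
s = Ps − Pb = 82.5 − 52.5 = 30.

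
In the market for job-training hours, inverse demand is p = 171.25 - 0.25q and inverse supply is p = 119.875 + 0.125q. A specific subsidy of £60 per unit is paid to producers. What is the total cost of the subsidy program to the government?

Government cost = £17820

Pre-subsidy: 171.25 - 0.25q = 119.875 + 0.125q gives q* = 137 and p* = 137.
With the subsidy, sellers receive ps = pb + 60 for each unit, where pb is the price buyers pay.
On the curves, pb = 171.25 - 0.25q and ps = 119.875 + 0.125q; the wedge ps − pb = 60 gives 119.875 + 0.125q − (171.25 - 0.25q) = 60, so q' = 297.
Then pb = 171.25 − 0.25·297 = 97 and ps = 119.875 + 0.125·297 = 157.
Government outlay = subsidy × quantity = 60 × 297 = 17820.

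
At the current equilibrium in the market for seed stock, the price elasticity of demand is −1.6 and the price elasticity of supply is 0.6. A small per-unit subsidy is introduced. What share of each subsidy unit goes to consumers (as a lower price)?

For a small subsidy around the equilibrium, the benefit split depends on the relative slopes, which at a point are proportional to the elasticities.
Buyer share = εs/(εs + |εd|) = 0.6/(0.6 + 1.6) = 3/11; seller share = |εd|/(εs + |εd|) = 8/11.

Consumer share = 3/11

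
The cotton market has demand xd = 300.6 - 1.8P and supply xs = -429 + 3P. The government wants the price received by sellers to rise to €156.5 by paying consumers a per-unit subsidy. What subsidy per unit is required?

At a seller price of 156.5, quantity supplied is -429 + 3·156.5 = 40.5.
Buyers absorb 40.5 only when they pay Pb with 300.6 − 1.8·Pb = 40.5, i.e. Pb = 144.5.
s = Ps − Pb = 156.5 − 144.5 = 12.

Required subsidy s = €12 per unit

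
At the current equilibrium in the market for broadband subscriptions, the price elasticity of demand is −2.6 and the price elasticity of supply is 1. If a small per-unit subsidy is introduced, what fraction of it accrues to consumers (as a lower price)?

For a small subsidy around the equilibrium, the benefit split depends on the relative slopes, which at a point are proportional to the elasticities.
Buyer share = εs/(εs + |εd|) = 1/(1 + 2.6) = 5/18; seller share = |εd|/(εs + |εd|) = 13/18.

Consumer share = 5/18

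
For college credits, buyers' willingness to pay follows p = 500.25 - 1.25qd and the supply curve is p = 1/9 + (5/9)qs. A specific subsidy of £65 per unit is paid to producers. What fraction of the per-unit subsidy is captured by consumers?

Pre-subsidy: 500.25 - 1.25q = 1/9 + (5/9)q gives q* = 277 and p* = 154.
With the subsidy, sellers receive ps = pb + 65 for each unit, where pb is the price buyers pay.
On the curves, pb = 500.25 - 1.25q and ps = 1/9 + (5/9)q; the wedge ps − pb = 65 gives 1/9 + (5/9)q − (500.25 - 1.25q) = 65, so q' = 313.
Then pb = 500.25 − 1.25·313 = 109 and ps = 1/9 + (5/9)·313 = 174.
Buyers' price falls by p* − pb = 154 − 109 = 45; sellers' price rises by ps − p* = 174 − 154 = 20.
So consumers capture 45/65 = 9/13 of each unit of subsidy.

Consumer share = 9/13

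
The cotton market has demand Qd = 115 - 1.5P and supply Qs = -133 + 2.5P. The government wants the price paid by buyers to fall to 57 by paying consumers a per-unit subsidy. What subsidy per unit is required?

Required subsidy s = 8 per unit

At a buyer price of 57, quantity demanded is 115 − 1.5·57 = 29.5.
Sellers supply 29.5 only when they receive Ps with -133 + 2.5·Ps = 29.5, i.e. Ps = 65.
s = Ps − Pb = 65 − 57 = 8.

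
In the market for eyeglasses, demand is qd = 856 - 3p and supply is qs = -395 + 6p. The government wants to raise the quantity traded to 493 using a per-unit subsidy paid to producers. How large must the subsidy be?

Required subsidy s = 27 per unit

At q = 493, invert demand for the buyer price: pb = (856 − 493)/3 = 121; invert supply for the seller price: ps = (493 − (-395))/6 = 148.
The subsidy must fill the gap: s = ps − pb = 148 − 121 = 27.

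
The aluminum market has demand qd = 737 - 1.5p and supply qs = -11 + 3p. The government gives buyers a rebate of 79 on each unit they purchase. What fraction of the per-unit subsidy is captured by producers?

Producer share = 1/3

Pre-subsidy: 737 - 1.5p = -11 + 3p gives p* = 1496/9, q* = 1463/3.
With the rebate, buyers effectively pay pb = ps − 79, where ps is the price sellers receive.
Demand in terms of ps becomes qd = 737 − 1.5(ps − 79) = 855.5 - 1.5ps. Setting this equal to supply: 855.5 - 1.5ps = -11 + 3ps, so ps = 1733/9.
Buyers pay pb = 1733/9 − 79 = 1022/9; q' = -11 + 3·(1733/9) = 1700/3.
Buyers' price falls by p* − pb = 1496/9 − 1022/9 = 158/3; sellers' price rises by ps − p* = 1733/9 − 1496/9 = 79/3.
So producers capture (79/3)/79 = 1/3 of each unit of subsidy.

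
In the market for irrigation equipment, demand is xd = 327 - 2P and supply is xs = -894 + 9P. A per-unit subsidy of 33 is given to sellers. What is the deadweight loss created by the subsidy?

Deadweight loss = 891

Pre-subsidy: 327 - 2P = -894 + 9P gives P* = 111, x* = 105.
With the subsidy, sellers receive Ps = Pb + 33 for each unit, where Pb is the price buyers pay.
Supply in terms of Pb becomes xs = -894 + 9(Pb + 33) = -597 + 9Pb. Setting this equal to demand: 327 - 2Pb = -597 + 9Pb, so Pb = 84.
Sellers receive Ps = 84 + 33 = 117; x' = 327 − 2·84 = 159.
The subsidy expands output by 159 − 105 = 54 past the efficient level; on those units the gap between marginal cost and willingness to pay runs from 0 up to 33.
DWL = ½ × 33 × 54 = 891.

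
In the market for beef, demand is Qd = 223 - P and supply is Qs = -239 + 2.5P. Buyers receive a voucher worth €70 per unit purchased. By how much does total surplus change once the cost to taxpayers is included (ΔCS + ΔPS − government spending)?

Net change in total surplus = -€1750

Pre-subsidy: 223 - P = -239 + 2.5P gives P* = 132, Q* = 91.
With the rebate, buyers effectively pay Pb = Ps − 70, where Ps is the price sellers receive.
Demand in terms of Ps becomes Qd = 223 − 1(Ps − 70) = 293 - Ps. Setting this equal to supply: 293 - Ps = -239 + 2.5Ps, so Ps = 152.
Buyers pay Pb = 152 − 70 = 82; Q' = -239 + 2.5·152 = 141.
ΔCS = ½(91 + 141)(132 − 82) = 5800; ΔPS = ½(91 + 141)(152 − 132) = 2320.
Government spending = 70 × 141 = 9870.
Net change = 5800 + 2320 − 9870 = -1750. The loss equals the DWL triangle ½·70·50.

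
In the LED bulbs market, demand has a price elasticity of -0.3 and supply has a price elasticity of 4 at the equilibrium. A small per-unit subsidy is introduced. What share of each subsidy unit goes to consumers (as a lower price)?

Consumer share = 40/43

For a small subsidy around the equilibrium, the benefit split depends on the relative slopes, which at a point are proportional to the elasticities.
Buyer share = εs/(εs + |εd|) = 4/(4 + 0.3) = 40/43; seller share = |εd|/(εs + |εd|) = 3/43.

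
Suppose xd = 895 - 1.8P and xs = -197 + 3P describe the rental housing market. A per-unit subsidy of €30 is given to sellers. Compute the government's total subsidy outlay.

Government cost = €15577.5

Pre-subsidy: 895 - 1.8P = -197 + 3P gives P* = 227.5, x* = 485.5.
With the subsidy, sellers receive Ps = Pb + 30 for each unit, where Pb is the price buyers pay.
Supply in terms of Pb becomes xs = -197 + 3(Pb + 30) = -107 + 3Pb. Setting this equal to demand: 895 - 1.8Pb = -107 + 3Pb, so Pb = 208.75.
Sellers receive Ps = 208.75 + 30 = 238.75; x' = 895 − 1.8·208.75 = 519.25.
Government outlay = subsidy × quantity = 30 × 519.25 = 15577.5.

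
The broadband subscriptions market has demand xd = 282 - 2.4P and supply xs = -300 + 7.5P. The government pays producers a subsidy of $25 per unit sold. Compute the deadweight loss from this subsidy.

Pre-subsidy: 282 - 2.4P = -300 + 7.5P gives P* = 1940/33, x* = 1550/11.
With the subsidy, sellers receive Ps = Pb + 25 for each unit, where Pb is the price buyers pay.
Supply in terms of Pb becomes xs = -300 + 7.5(Pb + 25) = -112.5 + 7.5Pb. Setting this equal to demand: 282 - 2.4Pb = -112.5 + 7.5Pb, so Pb = 1315/33.
Sellers receive Ps = 1315/33 + 25 = 2140/33; x' = 282 − 2.4·(1315/33) = 2050/11.
The subsidy expands output by 2050/11 − 1550/11 = 500/11 past the efficient level; on those units the gap between marginal cost and willingness to pay runs from 0 up to 25.
DWL = ½ × 25 × 500/11 = 6250/11.

Deadweight loss = 6250/11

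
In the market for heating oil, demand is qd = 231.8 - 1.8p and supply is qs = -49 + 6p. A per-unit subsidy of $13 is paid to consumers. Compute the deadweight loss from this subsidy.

Pre-subsidy: 231.8 - 1.8p = -49 + 6p gives p* = 36, q* = 167.
With the rebate, buyers effectively pay pb = ps − 13, where ps is the price sellers receive.
Demand in terms of ps becomes qd = 231.8 − 1.8(ps − 13) = 255.2 - 1.8ps. Setting this equal to supply: 255.2 - 1.8ps = -49 + 6ps, so ps = 39.
Buyers pay pb = 39 − 13 = 26; q' = -49 + 6·39 = 185.
The subsidy expands output by 185 − 167 = 18 past the efficient level; on those units the gap between marginal cost and willingness to pay runs from 0 up to 13.
DWL = ½ × 13 × 18 = 117.

Deadweight loss = $117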